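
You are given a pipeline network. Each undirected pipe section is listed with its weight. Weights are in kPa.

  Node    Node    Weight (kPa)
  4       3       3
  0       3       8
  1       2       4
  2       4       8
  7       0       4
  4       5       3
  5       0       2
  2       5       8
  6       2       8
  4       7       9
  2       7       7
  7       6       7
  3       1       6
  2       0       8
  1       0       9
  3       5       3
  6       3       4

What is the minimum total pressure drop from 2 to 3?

10 kPa

Running Dijkstra from 2:
2: 0
1: 4  (via 2)
7: 7  (via 2)
0: 8  (via 2)
4: 8  (via 2)
5: 8  (via 2)
6: 8  (via 2)
3: 10  (via 1)
Shortest route: 2–1–3 = 10 kPa.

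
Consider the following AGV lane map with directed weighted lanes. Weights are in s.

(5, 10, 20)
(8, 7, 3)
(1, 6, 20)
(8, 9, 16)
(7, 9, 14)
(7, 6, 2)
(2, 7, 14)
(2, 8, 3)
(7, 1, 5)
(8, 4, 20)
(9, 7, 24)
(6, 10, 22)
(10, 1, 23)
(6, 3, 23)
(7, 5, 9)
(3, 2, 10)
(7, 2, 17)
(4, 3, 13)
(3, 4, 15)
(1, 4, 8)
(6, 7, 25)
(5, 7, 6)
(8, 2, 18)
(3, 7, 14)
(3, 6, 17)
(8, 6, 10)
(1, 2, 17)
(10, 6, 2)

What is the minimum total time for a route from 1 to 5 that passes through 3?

44 s

Shortest 1→3: 1 → 4 → 3 = 21
Best 3 to 5: 3 → 7 → 5 costing 23
Total via 3: 21 + 23 = 44 s.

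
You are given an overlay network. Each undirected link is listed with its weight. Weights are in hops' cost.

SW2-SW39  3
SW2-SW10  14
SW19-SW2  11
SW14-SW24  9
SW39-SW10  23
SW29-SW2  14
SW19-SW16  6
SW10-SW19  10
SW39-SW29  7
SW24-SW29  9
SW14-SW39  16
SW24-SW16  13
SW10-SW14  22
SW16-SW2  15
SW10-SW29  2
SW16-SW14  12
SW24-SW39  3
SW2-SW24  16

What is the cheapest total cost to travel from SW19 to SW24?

Compare a few routes:
SW19–SW10–SW29–SW24: 10+2+9 = 21
SW19–SW16–SW24: 6+13 = 19
SW19–SW2–SW39–SW24: 11+3+3 = 17
The minimum is 17 hops' cost via SW19–SW2–SW39–SW24.

17 hops' cost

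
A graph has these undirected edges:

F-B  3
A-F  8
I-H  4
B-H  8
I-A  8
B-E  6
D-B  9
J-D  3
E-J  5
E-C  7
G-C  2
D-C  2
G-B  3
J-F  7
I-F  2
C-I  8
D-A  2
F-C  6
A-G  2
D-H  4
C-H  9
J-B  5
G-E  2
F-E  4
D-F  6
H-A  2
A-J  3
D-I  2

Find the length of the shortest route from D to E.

6

Running Dijkstra from D:
D: 0
A: 2  (via D)
C: 2  (via D)
I: 2  (via D)
J: 3  (via D)
F: 4  (via I)
G: 4  (via A)
H: 4  (via D)
E: 6  (via G)
Shortest route: D–A–G–E = 6.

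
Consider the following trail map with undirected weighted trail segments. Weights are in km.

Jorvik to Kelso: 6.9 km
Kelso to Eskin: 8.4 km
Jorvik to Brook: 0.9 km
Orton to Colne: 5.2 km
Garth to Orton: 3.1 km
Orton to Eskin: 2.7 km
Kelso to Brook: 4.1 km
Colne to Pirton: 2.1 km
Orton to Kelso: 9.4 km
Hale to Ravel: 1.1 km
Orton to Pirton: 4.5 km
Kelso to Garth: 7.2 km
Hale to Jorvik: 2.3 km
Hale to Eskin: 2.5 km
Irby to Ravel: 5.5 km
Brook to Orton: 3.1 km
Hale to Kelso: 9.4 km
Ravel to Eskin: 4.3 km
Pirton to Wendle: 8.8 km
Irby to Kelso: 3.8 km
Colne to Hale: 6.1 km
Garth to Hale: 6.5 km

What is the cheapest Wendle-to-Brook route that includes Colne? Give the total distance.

Shortest Wendle→Colne: Wendle → Pirton → Colne = 10.9
Shortest Colne→Brook: Colne → Orton → Brook = 8.3
Total via Colne: 10.9 + 8.3 = 19.2 km.

19.2 km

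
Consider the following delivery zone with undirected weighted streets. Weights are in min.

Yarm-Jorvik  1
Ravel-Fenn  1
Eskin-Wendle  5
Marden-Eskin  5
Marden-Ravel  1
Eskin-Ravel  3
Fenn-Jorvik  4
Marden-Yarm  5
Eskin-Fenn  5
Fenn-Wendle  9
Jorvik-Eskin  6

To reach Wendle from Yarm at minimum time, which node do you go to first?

Compare a few routes:
Yarm → Jorvik → Eskin → Wendle: 1+6+5 = 12
Yarm → Jorvik → Fenn → Wendle: 1+4+9 = 14
Cheapest is Yarm → Jorvik → Eskin → Wendle at 12 min.
So from Yarm the first move is to Jorvik.

Jorvik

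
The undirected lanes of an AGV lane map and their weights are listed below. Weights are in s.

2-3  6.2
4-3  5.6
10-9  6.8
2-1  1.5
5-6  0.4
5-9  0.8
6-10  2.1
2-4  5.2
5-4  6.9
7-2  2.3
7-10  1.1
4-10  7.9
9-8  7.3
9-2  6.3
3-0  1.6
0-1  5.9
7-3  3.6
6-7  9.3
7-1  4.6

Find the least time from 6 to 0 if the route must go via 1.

12.9 s

Best 6 to 1: 6 → 10 → 7 → 2 → 1 costing 7
Shortest 1→0: 1 → 0 = 5.9
Total via 1: 7 + 5.9 = 12.9 s.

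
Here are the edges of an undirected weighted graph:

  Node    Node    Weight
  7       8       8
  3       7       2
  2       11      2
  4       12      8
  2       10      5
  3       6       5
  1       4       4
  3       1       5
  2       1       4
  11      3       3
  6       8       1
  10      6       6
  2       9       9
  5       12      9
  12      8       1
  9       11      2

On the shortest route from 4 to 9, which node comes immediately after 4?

1

Candidate routes:
4 - 1 - 2 - 9: 4+4+9 = 17
4 - 1 - 3 - 11 - 9: 4+5+3+2 = 14
4 - 12 - 8 - 6 - 3 - 11 - 9: 8+1+1+5+3+2 = 20
4 - 1 - 2 - 11 - 9: 4+4+2+2 = 12
The minimum is 12 via 4 - 1 - 2 - 11 - 9.
So from 4 the first move is to 1.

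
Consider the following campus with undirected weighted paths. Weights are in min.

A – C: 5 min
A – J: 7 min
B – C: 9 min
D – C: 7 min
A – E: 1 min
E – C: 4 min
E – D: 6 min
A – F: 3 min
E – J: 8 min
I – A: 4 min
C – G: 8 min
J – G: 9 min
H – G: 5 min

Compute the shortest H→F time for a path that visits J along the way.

24 min

Best H to J: H–G–J costing 14
Best J to F: J–A–F costing 10
Total via J: 14 + 10 = 24 min.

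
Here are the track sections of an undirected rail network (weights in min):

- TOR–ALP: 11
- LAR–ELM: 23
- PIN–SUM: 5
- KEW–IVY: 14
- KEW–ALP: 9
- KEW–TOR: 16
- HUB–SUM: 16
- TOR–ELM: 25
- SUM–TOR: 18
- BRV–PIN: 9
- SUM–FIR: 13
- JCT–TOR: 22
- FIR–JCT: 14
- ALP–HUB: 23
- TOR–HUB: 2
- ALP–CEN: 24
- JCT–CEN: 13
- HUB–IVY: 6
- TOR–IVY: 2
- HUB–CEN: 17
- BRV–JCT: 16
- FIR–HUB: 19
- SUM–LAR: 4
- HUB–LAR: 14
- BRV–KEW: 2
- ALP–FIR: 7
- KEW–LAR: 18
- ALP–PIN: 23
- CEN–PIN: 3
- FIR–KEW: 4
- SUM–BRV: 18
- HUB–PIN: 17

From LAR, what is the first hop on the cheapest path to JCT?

SUM

Candidate routes:
LAR–SUM–PIN–CEN–JCT: 4+5+3+13 = 25
LAR–SUM–FIR–JCT: 4+13+14 = 31
The minimum is 25 min via LAR–SUM–PIN–CEN–JCT.
So from LAR the first move is to SUM.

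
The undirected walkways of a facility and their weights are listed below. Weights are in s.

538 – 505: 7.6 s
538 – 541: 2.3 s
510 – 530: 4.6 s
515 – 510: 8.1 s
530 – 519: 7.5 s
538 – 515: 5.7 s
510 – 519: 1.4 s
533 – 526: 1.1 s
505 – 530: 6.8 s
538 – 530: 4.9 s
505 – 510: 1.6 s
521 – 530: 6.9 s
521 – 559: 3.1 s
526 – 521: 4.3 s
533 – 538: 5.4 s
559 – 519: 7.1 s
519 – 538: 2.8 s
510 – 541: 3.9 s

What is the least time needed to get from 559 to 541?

12.2 s

Compare a few routes:
559 → 521 → 526 → 533 → 538 → 541: 3.1+4.3+1.1+5.4+2.3 = 16.2
559 → 519 → 538 → 541: 7.1+2.8+2.3 = 12.2
559 → 519 → 510 → 541: 7.1+1.4+3.9 = 12.4
559 → 521 → 530 → 538 → 541: 3.1+6.9+4.9+2.3 = 17.2
The minimum is 12.2 s via 559 → 519 → 538 → 541.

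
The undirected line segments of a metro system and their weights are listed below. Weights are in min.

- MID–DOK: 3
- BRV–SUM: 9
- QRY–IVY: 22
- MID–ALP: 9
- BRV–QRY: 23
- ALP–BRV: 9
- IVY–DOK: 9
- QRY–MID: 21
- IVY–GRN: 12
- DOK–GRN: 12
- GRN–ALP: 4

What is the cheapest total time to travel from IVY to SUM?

Enumerating some paths:
IVY - GRN - ALP - BRV - SUM: 12+4+9+9 = 34
IVY - DOK - MID - ALP - BRV - SUM: 9+3+9+9+9 = 39
IVY - GRN - DOK - MID - ALP - BRV - SUM: 12+12+3+9+9+9 = 54
IVY - DOK - GRN - ALP - BRV - SUM: 9+12+4+9+9 = 43
Cheapest is IVY - GRN - ALP - BRV - SUM at 34 min.

34 min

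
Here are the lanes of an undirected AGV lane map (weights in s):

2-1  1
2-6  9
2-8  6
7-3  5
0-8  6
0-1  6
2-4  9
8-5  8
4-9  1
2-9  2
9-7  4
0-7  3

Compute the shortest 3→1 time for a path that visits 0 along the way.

14 s

Shortest 3→0: 3–7–0 = 8
Shortest 0→1: 0–1 = 6
Total via 0: 8 + 6 = 14 s.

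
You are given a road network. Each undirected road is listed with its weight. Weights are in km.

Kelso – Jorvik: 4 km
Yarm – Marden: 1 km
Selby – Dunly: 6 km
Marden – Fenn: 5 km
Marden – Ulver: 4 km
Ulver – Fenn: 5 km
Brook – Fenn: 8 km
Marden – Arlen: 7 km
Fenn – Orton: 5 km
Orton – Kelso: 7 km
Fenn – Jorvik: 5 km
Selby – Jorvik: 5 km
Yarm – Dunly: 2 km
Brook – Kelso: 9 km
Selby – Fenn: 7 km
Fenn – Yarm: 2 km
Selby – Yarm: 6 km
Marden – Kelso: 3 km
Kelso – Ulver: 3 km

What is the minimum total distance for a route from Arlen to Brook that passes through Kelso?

19 km

Shortest Arlen→Kelso: Arlen → Marden → Kelso = 10
Best Kelso to Brook: Kelso → Brook costing 9
Total via Kelso: 10 + 9 = 19 km.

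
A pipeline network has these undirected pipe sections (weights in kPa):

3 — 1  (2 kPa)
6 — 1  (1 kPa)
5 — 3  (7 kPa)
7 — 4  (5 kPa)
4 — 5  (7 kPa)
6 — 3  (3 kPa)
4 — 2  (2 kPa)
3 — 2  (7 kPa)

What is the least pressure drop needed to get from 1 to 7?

Compare a few routes:
1 → 3 → 5 → 4 → 7: 2+7+7+5 = 21
1 → 6 → 3 → 2 → 4 → 7: 1+3+7+2+5 = 18
1 → 3 → 2 → 4 → 7: 2+7+2+5 = 16
The minimum is 16 kPa via 1 → 3 → 2 → 4 → 7.

16 kPa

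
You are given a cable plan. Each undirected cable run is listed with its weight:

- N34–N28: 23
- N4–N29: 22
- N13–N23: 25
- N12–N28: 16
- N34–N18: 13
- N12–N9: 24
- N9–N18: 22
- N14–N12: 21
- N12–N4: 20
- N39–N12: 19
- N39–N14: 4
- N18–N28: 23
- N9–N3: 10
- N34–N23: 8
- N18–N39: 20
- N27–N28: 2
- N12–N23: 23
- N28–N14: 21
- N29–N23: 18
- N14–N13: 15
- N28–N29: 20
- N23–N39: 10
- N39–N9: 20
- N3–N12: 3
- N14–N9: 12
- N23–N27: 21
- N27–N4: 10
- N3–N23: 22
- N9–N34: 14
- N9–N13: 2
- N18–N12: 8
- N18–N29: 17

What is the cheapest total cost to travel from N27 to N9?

Candidate routes:
N27 → N28 → N14 → N9: 2+21+12 = 35
N27 → N28 → N12 → N3 → N9: 2+16+3+10 = 31
N27 → N28 → N34 → N9: 2+23+14 = 39
The minimum is 31 via N27 → N28 → N12 → N3 → N9.

31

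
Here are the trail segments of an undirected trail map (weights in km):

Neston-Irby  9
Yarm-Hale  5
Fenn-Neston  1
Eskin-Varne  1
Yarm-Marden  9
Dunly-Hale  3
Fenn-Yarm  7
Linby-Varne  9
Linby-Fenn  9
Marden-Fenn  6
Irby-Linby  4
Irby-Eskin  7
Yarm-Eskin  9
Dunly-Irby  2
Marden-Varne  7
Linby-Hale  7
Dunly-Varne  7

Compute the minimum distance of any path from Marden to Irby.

15 km

Running Dijkstra from Marden:
Marden: 0
Fenn: 6  (via Marden)
Varne: 7  (via Marden)
Neston: 7  (via Fenn)
Eskin: 8  (via Varne)
Yarm: 9  (via Marden)
Hale: 14  (via Yarm)
Dunly: 14  (via Varne)
Linby: 15  (via Fenn)
Irby: 15  (via Eskin)
Shortest route: Marden → Varne → Eskin → Irby = 15 km.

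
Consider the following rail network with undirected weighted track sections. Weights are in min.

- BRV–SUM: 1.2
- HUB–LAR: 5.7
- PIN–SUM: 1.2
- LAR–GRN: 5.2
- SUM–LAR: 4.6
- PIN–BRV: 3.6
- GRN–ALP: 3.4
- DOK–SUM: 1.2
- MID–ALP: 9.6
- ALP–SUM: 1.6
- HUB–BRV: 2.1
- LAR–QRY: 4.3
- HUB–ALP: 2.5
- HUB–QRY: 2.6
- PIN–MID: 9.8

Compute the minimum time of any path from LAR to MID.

Enumerating some paths:
LAR–HUB–ALP–MID: 5.7+2.5+9.6 = 17.8
LAR–SUM–PIN–MID: 4.6+1.2+9.8 = 15.6
LAR–SUM–ALP–MID: 4.6+1.6+9.6 = 15.8
Cheapest is LAR–SUM–PIN–MID at 15.6 min.

15.6 min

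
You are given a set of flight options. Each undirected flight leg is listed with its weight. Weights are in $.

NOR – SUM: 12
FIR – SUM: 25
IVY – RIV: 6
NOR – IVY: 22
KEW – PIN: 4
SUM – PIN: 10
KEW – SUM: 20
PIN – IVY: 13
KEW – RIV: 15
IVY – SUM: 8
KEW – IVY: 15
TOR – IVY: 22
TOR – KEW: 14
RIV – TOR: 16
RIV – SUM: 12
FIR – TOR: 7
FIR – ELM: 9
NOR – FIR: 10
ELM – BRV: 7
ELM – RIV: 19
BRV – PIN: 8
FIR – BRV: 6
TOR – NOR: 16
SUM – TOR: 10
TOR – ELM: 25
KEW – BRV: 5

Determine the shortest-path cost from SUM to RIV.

$12

Shortest distances from SUM:
SUM: 0
IVY: 8  (via SUM)
TOR: 10  (via SUM)
PIN: 10  (via SUM)
NOR: 12  (via SUM)
RIV: 12  (via SUM)
Shortest route: SUM → RIV = $12.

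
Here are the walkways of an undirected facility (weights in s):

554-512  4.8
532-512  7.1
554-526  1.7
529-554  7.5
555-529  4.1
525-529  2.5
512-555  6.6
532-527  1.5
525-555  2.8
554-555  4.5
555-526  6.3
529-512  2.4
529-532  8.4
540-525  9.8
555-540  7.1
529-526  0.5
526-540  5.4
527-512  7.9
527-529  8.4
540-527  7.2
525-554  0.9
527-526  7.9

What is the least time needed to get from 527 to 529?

8.4 s

Settle nodes by increasing distance from 527:
527: 0
532: 1.5  (via 527)
540: 7.2  (via 527)
526: 7.9  (via 527)
512: 7.9  (via 527)
529: 8.4  (via 527)
Shortest route: 527–529 = 8.4 s.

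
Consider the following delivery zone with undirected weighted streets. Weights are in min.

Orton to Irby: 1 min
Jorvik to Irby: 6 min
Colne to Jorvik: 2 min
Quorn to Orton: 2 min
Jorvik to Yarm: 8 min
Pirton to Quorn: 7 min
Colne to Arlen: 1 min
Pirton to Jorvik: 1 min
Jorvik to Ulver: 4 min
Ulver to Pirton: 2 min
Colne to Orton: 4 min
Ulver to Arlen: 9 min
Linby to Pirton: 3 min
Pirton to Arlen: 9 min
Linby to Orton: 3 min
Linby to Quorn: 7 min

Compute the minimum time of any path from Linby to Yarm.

Candidate routes:
Linby - Orton - Colne - Jorvik - Yarm: 3+4+2+8 = 17
Linby - Pirton - Ulver - Jorvik - Yarm: 3+2+4+8 = 17
Linby - Orton - Irby - Jorvik - Yarm: 3+1+6+8 = 18
Linby - Pirton - Jorvik - Yarm: 3+1+8 = 12
The minimum is 12 min via Linby - Pirton - Jorvik - Yarm.

12 min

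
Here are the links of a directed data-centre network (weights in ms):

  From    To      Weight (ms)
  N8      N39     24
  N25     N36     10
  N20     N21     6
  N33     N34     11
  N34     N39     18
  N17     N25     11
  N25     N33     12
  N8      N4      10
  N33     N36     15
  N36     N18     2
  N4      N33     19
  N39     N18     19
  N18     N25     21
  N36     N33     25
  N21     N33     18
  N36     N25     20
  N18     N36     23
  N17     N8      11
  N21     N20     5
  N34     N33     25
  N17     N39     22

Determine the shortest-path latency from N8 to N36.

Shortest distances from N8:
N8: 0
N4: 10  (via N8)
N39: 24  (via N8)
N33: 29  (via N4)
N34: 40  (via N33)
N18: 43  (via N39)
N36: 44  (via N33)
Shortest route: N8–N4–N33–N36 = 44 ms.

44 ms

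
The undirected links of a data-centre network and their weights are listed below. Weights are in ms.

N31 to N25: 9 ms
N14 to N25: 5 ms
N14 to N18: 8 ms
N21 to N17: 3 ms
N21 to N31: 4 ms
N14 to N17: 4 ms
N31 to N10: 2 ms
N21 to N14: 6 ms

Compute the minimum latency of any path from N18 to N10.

20 ms

Shortest distances from N18:
N18: 0
N14: 8  (via N18)
N17: 12  (via N14)
N25: 13  (via N14)
N21: 14  (via N14)
N31: 18  (via N21)
N10: 20  (via N31)
Shortest route: N18 → N14 → N21 → N31 → N10 = 20 ms.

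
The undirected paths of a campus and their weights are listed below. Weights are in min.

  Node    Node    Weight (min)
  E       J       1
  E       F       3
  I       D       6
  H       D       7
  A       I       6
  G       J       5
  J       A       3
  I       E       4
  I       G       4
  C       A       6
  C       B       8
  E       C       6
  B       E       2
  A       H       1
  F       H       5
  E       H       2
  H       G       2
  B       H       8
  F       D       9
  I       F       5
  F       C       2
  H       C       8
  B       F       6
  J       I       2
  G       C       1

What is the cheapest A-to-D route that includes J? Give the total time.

11 min

Best A to J: A–J costing 3
Shortest J→D: J–I–D = 8
Total via J: 3 + 8 = 11 min.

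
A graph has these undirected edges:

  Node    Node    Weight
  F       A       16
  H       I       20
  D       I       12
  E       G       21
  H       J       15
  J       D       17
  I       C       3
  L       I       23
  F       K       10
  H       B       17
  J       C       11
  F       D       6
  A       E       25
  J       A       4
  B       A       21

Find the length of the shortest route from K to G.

Running Dijkstra from K:
K: 0
F: 10  (via K)
D: 16  (via F)
A: 26  (via F)
I: 28  (via D)
J: 30  (via A)
C: 31  (via I)
H: 45  (via J)
B: 47  (via A)
E: 51  (via A)
L: 51  (via I)
G: 72  (via E)
Shortest route: K–F–A–E–G = 72.

72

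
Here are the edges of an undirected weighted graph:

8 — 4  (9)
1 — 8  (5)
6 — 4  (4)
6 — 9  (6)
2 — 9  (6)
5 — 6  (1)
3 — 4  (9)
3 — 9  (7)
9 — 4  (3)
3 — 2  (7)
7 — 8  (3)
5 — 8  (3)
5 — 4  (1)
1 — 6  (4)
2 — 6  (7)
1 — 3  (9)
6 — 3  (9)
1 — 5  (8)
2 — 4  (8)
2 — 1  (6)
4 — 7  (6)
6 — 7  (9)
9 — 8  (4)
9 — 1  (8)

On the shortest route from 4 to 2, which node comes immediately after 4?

Candidate routes:
4 → 5 → 6 → 2: 1+1+7 = 9
4 → 2: 8 = 8
Cheapest is 4 → 2 at 8.
So from 4 the first move is to 2.

2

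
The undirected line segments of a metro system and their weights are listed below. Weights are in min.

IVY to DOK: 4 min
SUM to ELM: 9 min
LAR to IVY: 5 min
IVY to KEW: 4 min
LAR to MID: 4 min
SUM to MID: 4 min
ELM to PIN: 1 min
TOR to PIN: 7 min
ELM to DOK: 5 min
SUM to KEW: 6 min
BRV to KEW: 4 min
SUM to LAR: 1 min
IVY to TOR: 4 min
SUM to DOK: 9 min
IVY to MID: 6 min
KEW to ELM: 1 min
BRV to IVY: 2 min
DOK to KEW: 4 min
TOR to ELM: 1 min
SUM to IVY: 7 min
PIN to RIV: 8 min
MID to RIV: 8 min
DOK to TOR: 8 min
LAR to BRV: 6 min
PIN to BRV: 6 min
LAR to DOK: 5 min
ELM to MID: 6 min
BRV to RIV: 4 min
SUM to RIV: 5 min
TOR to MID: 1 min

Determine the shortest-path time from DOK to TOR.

6 min

Running Dijkstra from DOK:
DOK: 0
IVY: 4  (via DOK)
KEW: 4  (via DOK)
ELM: 5  (via DOK)
LAR: 5  (via DOK)
SUM: 6  (via LAR)
PIN: 6  (via ELM)
TOR: 6  (via ELM)
Shortest route: DOK → ELM → TOR = 6 min.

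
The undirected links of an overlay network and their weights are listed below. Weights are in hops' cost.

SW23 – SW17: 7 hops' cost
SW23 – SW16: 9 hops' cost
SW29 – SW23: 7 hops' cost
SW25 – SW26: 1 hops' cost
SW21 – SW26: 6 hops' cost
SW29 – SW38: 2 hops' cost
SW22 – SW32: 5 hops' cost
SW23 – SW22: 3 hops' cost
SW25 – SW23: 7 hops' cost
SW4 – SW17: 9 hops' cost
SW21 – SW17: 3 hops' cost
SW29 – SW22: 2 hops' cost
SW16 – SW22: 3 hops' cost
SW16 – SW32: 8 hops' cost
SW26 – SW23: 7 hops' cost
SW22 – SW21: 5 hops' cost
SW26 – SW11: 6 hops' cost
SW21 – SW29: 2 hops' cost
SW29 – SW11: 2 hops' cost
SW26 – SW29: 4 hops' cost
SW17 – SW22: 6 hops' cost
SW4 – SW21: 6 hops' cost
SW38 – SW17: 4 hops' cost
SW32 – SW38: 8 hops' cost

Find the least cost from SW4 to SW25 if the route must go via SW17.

Best SW4 to SW17: SW4 → SW17 costing 9
Best SW17 to SW25: SW17 → SW21 → SW26 → SW25 costing 10
Total via SW17: 9 + 10 = 19 hops' cost.

19 hops' cost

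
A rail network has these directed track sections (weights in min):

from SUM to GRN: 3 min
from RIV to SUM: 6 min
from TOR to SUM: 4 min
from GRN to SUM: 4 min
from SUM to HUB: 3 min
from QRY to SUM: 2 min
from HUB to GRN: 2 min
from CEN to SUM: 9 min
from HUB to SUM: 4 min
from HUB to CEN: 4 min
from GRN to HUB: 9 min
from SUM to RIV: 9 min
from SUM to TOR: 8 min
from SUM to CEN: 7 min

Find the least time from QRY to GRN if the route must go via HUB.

7 min

Shortest QRY→HUB: QRY → SUM → HUB = 5
Best HUB to GRN: HUB → GRN costing 2
Total via HUB: 5 + 2 = 7 min.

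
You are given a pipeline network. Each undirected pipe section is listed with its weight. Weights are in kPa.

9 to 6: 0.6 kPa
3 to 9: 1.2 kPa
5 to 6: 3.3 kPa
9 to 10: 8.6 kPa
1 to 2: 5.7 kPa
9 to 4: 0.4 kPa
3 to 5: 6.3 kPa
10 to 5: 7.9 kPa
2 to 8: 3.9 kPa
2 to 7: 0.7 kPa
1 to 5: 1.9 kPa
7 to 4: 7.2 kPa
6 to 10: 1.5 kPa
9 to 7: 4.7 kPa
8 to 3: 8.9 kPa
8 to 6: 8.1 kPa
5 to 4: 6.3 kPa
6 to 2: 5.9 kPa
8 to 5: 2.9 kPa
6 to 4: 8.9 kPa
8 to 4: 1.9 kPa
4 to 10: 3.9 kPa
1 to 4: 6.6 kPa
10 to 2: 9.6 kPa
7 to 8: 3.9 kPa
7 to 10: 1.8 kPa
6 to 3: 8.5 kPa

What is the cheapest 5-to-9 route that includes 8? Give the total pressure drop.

Shortest 5→8: 5–8 = 2.9
Best 8 to 9: 8–4–9 costing 2.3
Total via 8: 2.9 + 2.3 = 5.2 kPa.

5.2 kPa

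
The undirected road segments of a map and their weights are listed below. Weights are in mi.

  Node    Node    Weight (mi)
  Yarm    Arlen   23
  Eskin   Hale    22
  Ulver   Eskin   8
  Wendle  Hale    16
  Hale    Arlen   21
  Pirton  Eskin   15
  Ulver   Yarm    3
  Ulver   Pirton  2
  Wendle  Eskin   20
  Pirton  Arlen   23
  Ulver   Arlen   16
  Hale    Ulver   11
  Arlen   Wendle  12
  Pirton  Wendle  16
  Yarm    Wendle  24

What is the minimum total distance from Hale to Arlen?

21 mi

Running Dijkstra from Hale:
Hale: 0
Ulver: 11  (via Hale)
Pirton: 13  (via Ulver)
Yarm: 14  (via Ulver)
Wendle: 16  (via Hale)
Eskin: 19  (via Ulver)
Arlen: 21  (via Hale)
Shortest route: Hale → Arlen = 21 mi.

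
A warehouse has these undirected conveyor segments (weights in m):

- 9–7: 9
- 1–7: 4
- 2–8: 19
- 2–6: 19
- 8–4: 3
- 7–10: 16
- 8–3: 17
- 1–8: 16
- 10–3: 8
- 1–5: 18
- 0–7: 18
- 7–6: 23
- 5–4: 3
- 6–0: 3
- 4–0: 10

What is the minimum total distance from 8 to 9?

Shortest distances from 8:
8: 0
4: 3  (via 8)
5: 6  (via 4)
0: 13  (via 4)
1: 16  (via 8)
6: 16  (via 0)
3: 17  (via 8)
2: 19  (via 8)
7: 20  (via 1)
10: 25  (via 3)
9: 29  (via 7)
Shortest route: 8 → 1 → 7 → 9 = 29 m.

29 m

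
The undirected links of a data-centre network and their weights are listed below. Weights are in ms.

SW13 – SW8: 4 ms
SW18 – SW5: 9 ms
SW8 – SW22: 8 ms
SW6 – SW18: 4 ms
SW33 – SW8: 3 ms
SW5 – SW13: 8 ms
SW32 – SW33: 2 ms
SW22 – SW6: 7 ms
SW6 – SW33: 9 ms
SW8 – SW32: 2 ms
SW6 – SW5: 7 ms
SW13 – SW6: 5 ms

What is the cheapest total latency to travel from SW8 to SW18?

13 ms

Enumerating some paths:
SW8 - SW33 - SW6 - SW18: 3+9+4 = 16
SW8 - SW13 - SW6 - SW18: 4+5+4 = 13
Cheapest is SW8 - SW13 - SW6 - SW18 at 13 ms.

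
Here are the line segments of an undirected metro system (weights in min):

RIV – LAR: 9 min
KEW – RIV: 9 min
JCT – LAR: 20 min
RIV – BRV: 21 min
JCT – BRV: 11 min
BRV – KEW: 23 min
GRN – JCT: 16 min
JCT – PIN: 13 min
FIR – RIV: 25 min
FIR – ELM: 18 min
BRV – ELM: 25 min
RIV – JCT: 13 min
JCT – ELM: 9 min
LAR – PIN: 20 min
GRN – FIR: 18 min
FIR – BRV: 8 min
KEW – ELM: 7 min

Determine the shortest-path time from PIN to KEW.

Candidate routes:
PIN - JCT - RIV - KEW: 13+13+9 = 35
PIN - JCT - BRV - KEW: 13+11+23 = 47
PIN - JCT - ELM - KEW: 13+9+7 = 29
PIN - LAR - RIV - KEW: 20+9+9 = 38
Cheapest is PIN - JCT - ELM - KEW at 29 min.

29 min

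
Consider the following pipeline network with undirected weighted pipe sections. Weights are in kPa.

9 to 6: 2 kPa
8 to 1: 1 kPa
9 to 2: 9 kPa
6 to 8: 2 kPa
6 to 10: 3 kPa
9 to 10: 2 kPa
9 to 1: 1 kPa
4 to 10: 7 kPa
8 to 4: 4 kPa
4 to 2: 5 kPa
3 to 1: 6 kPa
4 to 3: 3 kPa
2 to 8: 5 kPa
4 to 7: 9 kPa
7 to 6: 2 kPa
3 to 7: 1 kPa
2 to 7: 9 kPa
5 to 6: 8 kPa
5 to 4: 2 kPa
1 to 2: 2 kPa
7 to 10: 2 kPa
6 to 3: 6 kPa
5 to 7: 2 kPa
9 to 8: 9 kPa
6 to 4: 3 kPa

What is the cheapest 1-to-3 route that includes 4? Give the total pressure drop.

Best 1 to 4: 1–8–4 costing 5
Shortest 4→3: 4–3 = 3
Total via 4: 5 + 3 = 8 kPa.

8 kPa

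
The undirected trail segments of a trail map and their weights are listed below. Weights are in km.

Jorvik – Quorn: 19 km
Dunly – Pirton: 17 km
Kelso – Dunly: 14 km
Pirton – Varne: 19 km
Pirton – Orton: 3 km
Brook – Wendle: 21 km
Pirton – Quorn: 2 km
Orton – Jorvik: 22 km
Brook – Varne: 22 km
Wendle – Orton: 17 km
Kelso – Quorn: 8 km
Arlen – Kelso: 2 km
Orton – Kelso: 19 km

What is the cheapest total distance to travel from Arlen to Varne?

31 km

Enumerating some paths:
Arlen → Kelso → Orton → Pirton → Varne: 2+19+3+19 = 43
Arlen → Kelso → Quorn → Pirton → Varne: 2+8+2+19 = 31
Cheapest is Arlen → Kelso → Quorn → Pirton → Varne at 31 km.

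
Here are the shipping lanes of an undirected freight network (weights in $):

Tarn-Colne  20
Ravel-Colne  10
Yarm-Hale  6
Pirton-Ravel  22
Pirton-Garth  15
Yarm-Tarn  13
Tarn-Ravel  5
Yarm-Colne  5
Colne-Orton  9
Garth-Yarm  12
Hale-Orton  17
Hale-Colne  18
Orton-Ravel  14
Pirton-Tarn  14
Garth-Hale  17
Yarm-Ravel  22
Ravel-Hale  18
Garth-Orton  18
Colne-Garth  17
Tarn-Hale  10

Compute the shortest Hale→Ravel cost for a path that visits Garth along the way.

Shortest Hale→Garth: Hale–Garth = 17
Shortest Garth→Ravel: Garth–Colne–Ravel = 27
Total via Garth: 17 + 27 = $44.

$44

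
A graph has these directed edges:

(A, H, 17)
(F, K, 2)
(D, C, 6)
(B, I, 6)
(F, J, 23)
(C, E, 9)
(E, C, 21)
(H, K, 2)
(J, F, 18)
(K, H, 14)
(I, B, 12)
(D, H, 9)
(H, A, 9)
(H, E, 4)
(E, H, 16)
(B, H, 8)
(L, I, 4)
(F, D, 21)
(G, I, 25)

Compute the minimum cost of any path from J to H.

Shortest distances from J:
J: 0
F: 18  (via J)
K: 20  (via F)
H: 34  (via K)
Shortest route: J–F–K–H = 34.

34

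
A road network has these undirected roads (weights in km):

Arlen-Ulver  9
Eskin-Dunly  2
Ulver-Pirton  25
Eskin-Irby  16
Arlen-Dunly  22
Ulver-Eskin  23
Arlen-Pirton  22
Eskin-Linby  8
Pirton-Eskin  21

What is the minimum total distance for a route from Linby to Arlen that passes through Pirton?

51 km

Shortest Linby→Pirton: Linby → Eskin → Pirton = 29
Best Pirton to Arlen: Pirton → Arlen costing 22
Total via Pirton: 29 + 22 = 51 km.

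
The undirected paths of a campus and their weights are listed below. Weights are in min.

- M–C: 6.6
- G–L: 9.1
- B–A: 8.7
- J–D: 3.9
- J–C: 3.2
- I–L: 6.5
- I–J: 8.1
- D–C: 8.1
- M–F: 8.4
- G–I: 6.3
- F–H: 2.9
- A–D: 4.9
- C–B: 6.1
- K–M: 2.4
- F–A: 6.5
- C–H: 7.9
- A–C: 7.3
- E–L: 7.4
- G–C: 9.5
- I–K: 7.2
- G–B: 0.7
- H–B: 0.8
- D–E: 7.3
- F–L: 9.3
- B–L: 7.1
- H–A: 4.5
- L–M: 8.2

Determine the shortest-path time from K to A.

16.3 min

Running Dijkstra from K:
K: 0
M: 2.4  (via K)
I: 7.2  (via K)
C: 9  (via M)
L: 10.6  (via M)
F: 10.8  (via M)
J: 12.2  (via C)
G: 13.5  (via I)
H: 13.7  (via F)
B: 14.2  (via G)
D: 16.1  (via J)
A: 16.3  (via C)
Shortest route: K–M–C–A = 16.3 min.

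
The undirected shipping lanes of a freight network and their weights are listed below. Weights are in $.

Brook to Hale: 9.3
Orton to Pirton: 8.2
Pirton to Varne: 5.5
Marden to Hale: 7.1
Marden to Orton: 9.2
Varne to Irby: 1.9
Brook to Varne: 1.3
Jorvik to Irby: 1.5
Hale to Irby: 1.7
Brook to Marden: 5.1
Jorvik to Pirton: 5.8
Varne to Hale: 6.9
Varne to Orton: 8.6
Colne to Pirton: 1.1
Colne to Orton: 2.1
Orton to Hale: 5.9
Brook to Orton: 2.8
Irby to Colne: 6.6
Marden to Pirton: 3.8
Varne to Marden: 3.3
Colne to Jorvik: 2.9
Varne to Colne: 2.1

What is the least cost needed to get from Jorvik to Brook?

$4.7

Enumerating some paths:
Jorvik–Colne–Orton–Brook: 2.9+2.1+2.8 = 7.8
Jorvik–Colne–Varne–Brook: 2.9+2.1+1.3 = 6.3
Jorvik–Irby–Varne–Brook: 1.5+1.9+1.3 = 4.7
Cheapest is Jorvik–Irby–Varne–Brook at $4.7.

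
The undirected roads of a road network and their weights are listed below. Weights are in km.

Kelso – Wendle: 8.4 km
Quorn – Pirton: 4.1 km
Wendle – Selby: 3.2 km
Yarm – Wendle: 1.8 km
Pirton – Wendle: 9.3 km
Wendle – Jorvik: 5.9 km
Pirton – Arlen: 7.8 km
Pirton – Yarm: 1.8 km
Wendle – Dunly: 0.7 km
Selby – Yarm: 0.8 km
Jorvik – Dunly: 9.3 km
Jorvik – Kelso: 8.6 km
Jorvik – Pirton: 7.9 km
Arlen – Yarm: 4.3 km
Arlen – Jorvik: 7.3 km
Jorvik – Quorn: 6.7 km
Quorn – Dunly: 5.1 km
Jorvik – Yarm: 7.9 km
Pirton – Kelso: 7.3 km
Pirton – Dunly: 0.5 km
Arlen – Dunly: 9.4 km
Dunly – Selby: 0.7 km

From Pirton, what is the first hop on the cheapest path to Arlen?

Enumerating some paths:
Pirton → Dunly → Selby → Yarm → Arlen: 0.5+0.7+0.8+4.3 = 6.3
Pirton → Yarm → Arlen: 1.8+4.3 = 6.1
Cheapest is Pirton → Yarm → Arlen at 6.1 km.
So from Pirton the first move is to Yarm.

Yarm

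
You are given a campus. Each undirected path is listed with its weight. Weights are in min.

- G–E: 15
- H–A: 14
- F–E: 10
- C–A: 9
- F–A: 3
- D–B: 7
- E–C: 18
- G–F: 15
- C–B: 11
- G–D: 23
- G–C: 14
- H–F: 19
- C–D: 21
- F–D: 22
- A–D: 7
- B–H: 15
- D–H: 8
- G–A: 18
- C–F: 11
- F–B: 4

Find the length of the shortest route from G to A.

Settle nodes by increasing distance from G:
G: 0
C: 14  (via G)
E: 15  (via G)
F: 15  (via G)
A: 18  (via G)
Shortest route: G → A = 18 min.

18 min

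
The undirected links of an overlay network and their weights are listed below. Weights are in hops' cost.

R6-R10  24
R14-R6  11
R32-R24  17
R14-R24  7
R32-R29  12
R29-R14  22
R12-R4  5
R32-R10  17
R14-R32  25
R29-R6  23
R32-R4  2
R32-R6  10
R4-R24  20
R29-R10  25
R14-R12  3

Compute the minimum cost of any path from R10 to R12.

24 hops' cost

Candidate routes:
R10 → R32 → R6 → R14 → R12: 17+10+11+3 = 41
R10 → R6 → R14 → R12: 24+11+3 = 38
R10 → R32 → R4 → R12: 17+2+5 = 24
Cheapest is R10 → R32 → R4 → R12 at 24 hops' cost.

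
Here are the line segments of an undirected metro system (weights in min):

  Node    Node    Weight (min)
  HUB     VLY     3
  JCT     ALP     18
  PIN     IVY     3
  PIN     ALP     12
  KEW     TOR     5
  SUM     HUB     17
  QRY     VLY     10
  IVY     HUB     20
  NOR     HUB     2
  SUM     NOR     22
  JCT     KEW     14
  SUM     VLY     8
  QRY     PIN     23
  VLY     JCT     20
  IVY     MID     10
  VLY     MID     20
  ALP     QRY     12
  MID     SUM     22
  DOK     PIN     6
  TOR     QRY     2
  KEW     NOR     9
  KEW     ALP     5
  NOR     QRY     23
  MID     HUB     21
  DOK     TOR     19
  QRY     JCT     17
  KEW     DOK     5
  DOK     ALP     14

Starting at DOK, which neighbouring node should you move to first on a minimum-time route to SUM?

Enumerating some paths:
DOK → KEW → TOR → QRY → VLY → SUM: 5+5+2+10+8 = 30
DOK → KEW → NOR → HUB → SUM: 5+9+2+17 = 33
DOK → KEW → NOR → HUB → VLY → SUM: 5+9+2+3+8 = 27
DOK → KEW → NOR → SUM: 5+9+22 = 36
Cheapest is DOK → KEW → NOR → HUB → VLY → SUM at 27 min.
So from DOK the first move is to KEW.

KEW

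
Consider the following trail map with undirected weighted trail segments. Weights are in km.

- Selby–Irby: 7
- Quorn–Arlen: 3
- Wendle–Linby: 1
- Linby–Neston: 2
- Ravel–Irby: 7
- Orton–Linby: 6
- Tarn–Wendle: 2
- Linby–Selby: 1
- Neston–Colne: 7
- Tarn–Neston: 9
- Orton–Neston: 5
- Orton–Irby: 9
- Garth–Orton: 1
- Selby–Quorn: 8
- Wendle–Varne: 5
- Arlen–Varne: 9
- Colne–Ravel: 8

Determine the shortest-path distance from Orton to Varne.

12 km

Settle nodes by increasing distance from Orton:
Orton: 0
Garth: 1  (via Orton)
Neston: 5  (via Orton)
Linby: 6  (via Orton)
Wendle: 7  (via Linby)
Selby: 7  (via Linby)
Irby: 9  (via Orton)
Tarn: 9  (via Wendle)
Colne: 12  (via Neston)
Varne: 12  (via Wendle)
Shortest route: Orton → Linby → Wendle → Varne = 12 km.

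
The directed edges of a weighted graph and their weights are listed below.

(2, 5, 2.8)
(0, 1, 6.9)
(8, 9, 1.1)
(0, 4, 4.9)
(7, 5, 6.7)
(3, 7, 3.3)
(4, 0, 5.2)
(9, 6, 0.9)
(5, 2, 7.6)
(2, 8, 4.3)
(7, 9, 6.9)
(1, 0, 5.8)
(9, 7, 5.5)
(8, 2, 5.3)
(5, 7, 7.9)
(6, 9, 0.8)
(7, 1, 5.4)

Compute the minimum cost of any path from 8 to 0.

Running Dijkstra from 8:
8: 0
9: 1.1  (via 8)
6: 2  (via 9)
2: 5.3  (via 8)
7: 6.6  (via 9)
5: 8.1  (via 2)
1: 12  (via 7)
0: 17.8  (via 1)
Shortest route: 8 → 9 → 7 → 1 → 0 = 17.8.

17.8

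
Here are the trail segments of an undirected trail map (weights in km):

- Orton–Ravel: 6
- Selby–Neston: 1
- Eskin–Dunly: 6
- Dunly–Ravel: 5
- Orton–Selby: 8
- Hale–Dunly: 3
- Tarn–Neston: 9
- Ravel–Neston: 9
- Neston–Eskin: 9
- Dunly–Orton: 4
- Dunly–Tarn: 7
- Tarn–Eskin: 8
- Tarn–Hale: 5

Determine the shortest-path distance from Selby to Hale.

Enumerating some paths:
Selby - Neston - Ravel - Dunly - Hale: 1+9+5+3 = 18
Selby - Neston - Tarn - Hale: 1+9+5 = 15
The minimum is 15 km via Selby - Neston - Tarn - Hale.

15 km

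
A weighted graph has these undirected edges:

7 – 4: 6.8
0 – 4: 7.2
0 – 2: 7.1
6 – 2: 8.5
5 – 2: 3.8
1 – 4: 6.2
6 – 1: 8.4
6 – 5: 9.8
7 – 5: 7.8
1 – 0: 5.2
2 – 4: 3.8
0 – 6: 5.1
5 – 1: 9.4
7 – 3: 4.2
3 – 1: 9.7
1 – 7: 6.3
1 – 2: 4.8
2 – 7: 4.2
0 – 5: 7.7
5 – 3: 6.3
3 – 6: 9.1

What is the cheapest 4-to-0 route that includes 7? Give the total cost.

Best 4 to 7: 4 → 7 costing 6.8
Best 7 to 0: 7 → 2 → 0 costing 11.3
Total via 7: 6.8 + 11.3 = 18.1.

18.1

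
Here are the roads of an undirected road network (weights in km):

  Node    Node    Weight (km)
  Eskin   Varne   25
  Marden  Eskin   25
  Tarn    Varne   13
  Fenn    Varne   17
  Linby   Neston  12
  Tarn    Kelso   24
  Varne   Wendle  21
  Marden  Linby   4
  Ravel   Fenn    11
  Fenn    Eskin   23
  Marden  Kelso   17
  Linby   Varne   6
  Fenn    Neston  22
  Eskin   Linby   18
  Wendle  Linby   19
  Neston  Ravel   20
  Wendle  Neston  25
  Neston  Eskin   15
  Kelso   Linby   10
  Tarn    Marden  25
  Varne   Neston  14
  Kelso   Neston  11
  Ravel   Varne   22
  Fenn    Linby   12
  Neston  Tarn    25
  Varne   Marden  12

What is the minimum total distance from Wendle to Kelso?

Enumerating some paths:
Wendle - Varne - Linby - Kelso: 21+6+10 = 37
Wendle - Linby - Kelso: 19+10 = 29
Wendle - Linby - Marden - Kelso: 19+4+17 = 40
Wendle - Neston - Kelso: 25+11 = 36
The minimum is 29 km via Wendle - Linby - Kelso.

29 km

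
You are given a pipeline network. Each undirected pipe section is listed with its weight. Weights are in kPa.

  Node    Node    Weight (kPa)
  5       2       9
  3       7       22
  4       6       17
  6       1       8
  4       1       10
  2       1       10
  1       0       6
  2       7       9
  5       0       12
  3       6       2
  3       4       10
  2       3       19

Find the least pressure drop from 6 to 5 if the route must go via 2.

27 kPa

Shortest 6→2: 6–1–2 = 18
Best 2 to 5: 2–5 costing 9
Total via 2: 18 + 9 = 27 kPa.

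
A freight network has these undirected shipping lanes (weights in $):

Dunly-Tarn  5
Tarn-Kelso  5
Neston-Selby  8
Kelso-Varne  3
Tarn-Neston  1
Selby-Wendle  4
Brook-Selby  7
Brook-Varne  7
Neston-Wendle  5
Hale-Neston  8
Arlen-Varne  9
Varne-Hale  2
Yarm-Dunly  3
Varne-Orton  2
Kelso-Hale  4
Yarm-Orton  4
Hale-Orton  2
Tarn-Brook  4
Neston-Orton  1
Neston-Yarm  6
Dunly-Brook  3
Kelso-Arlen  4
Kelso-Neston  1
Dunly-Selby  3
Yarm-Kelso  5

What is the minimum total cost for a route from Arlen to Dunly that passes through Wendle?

$17

Best Arlen to Wendle: Arlen–Kelso–Neston–Wendle costing 10
Shortest Wendle→Dunly: Wendle–Selby–Dunly = 7
Total via Wendle: 10 + 7 = $17.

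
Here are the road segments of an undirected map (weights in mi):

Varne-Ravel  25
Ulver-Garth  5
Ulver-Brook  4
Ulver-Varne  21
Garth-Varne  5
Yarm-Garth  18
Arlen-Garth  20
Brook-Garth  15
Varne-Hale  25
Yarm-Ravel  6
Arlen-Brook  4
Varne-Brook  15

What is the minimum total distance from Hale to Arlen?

Candidate routes:
Hale - Varne - Brook - Arlen: 25+15+4 = 44
Hale - Varne - Garth - Brook - Arlen: 25+5+15+4 = 49
Hale - Varne - Garth - Arlen: 25+5+20 = 50
Hale - Varne - Garth - Ulver - Brook - Arlen: 25+5+5+4+4 = 43
The minimum is 43 mi via Hale - Varne - Garth - Ulver - Brook - Arlen.

43 mi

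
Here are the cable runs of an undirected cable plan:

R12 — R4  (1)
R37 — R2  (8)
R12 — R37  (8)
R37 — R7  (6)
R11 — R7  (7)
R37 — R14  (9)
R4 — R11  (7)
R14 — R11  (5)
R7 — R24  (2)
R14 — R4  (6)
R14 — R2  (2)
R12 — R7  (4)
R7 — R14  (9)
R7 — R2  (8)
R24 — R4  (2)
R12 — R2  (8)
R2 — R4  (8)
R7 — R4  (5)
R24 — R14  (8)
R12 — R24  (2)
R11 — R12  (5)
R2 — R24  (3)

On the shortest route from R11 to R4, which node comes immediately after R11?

Compare a few routes:
R11–R14–R4: 5+6 = 11
R11–R12–R24–R4: 5+2+2 = 9
R11–R12–R4: 5+1 = 6
R11–R4: 7 = 7
Cheapest is R11–R12–R4 at 6.
So from R11 the first move is to R12.

R12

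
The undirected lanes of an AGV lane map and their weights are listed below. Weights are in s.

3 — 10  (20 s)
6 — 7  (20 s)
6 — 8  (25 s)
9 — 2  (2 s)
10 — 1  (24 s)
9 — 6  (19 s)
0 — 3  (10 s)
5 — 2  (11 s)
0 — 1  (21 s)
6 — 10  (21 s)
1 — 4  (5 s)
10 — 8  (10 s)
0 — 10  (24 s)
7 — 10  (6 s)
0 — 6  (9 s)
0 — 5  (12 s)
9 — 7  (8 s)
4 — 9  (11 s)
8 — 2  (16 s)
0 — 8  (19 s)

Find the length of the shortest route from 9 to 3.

34 s

Compare a few routes:
9 → 7 → 10 → 3: 8+6+20 = 34
9 → 2 → 5 → 0 → 3: 2+11+12+10 = 35
9 → 2 → 8 → 0 → 3: 2+16+19+10 = 47
9 → 6 → 0 → 3: 19+9+10 = 38
The minimum is 34 s via 9 → 7 → 10 → 3.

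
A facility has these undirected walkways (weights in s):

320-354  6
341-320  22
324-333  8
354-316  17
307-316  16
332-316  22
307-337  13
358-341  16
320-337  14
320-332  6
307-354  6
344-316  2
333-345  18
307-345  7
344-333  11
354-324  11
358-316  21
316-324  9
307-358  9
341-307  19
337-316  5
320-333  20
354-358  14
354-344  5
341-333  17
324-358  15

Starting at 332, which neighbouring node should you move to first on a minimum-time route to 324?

Candidate routes:
332 → 320 → 354 → 344 → 316 → 324: 6+6+5+2+9 = 28
332 → 320 → 354 → 324: 6+6+11 = 23
332 → 316 → 324: 22+9 = 31
Cheapest is 332 → 320 → 354 → 324 at 23 s.
So from 332 the first move is to 320.

320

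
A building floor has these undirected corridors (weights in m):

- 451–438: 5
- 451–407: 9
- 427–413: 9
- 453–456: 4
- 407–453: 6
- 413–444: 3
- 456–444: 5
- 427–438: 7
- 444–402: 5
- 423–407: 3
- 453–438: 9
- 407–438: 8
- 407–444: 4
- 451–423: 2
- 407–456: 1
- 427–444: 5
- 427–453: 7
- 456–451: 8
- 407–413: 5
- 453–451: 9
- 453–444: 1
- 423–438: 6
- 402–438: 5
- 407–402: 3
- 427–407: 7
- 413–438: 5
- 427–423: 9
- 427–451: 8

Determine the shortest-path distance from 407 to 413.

5 m

Settle nodes by increasing distance from 407:
407: 0
456: 1  (via 407)
423: 3  (via 407)
402: 3  (via 407)
444: 4  (via 407)
453: 5  (via 456)
413: 5  (via 407)
Shortest route: 407 → 413 = 5 m.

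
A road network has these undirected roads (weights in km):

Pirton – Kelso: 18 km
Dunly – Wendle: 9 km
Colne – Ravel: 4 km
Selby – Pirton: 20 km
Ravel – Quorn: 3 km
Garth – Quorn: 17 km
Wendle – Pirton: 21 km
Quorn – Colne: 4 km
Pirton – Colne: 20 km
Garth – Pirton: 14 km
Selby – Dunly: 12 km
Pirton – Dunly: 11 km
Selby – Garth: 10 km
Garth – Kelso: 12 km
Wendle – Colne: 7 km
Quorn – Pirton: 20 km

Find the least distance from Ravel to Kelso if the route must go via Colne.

37 km

Best Ravel to Colne: Ravel → Colne costing 4
Best Colne to Kelso: Colne → Quorn → Garth → Kelso costing 33
Total via Colne: 4 + 33 = 37 km.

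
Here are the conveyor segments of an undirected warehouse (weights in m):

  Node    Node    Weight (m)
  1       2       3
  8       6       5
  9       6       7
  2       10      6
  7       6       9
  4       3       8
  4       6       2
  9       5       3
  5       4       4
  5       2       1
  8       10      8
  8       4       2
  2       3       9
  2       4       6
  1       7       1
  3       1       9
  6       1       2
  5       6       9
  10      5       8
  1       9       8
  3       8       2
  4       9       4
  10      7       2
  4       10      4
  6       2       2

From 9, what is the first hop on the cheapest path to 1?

5

Enumerating some paths:
9 → 5 → 2 → 1: 3+1+3 = 7
9 → 1: 8 = 8
Cheapest is 9 → 5 → 2 → 1 at 7 m.
So from 9 the first move is to 5.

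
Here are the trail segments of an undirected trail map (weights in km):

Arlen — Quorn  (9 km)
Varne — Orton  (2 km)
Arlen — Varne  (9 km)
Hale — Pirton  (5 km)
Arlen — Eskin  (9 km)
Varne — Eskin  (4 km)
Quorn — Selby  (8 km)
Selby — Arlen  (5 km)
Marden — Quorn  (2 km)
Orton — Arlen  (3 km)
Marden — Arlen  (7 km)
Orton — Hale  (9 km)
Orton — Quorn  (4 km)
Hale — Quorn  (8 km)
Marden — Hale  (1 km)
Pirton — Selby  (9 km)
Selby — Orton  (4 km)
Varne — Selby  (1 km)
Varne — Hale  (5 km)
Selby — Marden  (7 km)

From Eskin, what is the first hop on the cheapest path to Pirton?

Enumerating some paths:
Eskin → Varne → Selby → Marden → Hale → Pirton: 4+1+7+1+5 = 18
Eskin → Varne → Orton → Quorn → Marden → Hale → Pirton: 4+2+4+2+1+5 = 18
Eskin → Varne → Selby → Pirton: 4+1+9 = 14
Eskin → Varne → Orton → Selby → Pirton: 4+2+4+9 = 19
Cheapest is Eskin → Varne → Selby → Pirton at 14 km.
So from Eskin the first move is to Varne.

Varne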